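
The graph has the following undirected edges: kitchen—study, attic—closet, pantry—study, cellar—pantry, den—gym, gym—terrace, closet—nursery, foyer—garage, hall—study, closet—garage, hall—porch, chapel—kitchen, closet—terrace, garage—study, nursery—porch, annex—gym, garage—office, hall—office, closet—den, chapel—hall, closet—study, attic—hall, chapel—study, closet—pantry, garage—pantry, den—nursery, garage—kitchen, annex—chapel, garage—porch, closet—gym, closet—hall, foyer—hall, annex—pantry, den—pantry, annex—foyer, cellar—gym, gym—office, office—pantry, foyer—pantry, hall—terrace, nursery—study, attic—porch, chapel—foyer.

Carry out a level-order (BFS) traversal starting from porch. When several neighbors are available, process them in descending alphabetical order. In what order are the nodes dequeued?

Visit porch; enqueue nursery, hall, garage, attic → queue [nursery, hall, garage, attic]
Visit nursery; enqueue study, den, closet → queue [hall, garage, attic, study, den, closet]
Visit hall; enqueue terrace, office, foyer, chapel → queue [garage, attic, study, den, closet, terrace, office, foyer, chapel]
Visit garage; enqueue pantry, kitchen → queue [attic, study, den, closet, terrace, office, foyer, chapel, pantry, kitchen]
Visit attic → queue [study, den, closet, terrace, office, foyer, chapel, pantry, kitchen]
Visit study → queue [den, closet, terrace, office, foyer, chapel, pantry, kitchen]
Visit den; enqueue gym → queue [closet, terrace, office, foyer, chapel, pantry, kitchen, gym]
Visit closet → queue [terrace, office, foyer, chapel, pantry, kitchen, gym]
Visit terrace → queue [office, foyer, chapel, pantry, kitchen, gym]
Visit office → queue [foyer, chapel, pantry, kitchen, gym]
Visit foyer; enqueue annex → queue [chapel, pantry, kitchen, gym, annex]
Visit chapel → queue [pantry, kitchen, gym, annex]
Visit pantry; enqueue cellar → queue [kitchen, gym, annex, cellar]
Visit kitchen → queue [gym, annex, cellar]
Visit gym → queue [annex, cellar]
Visit annex → queue [cellar]
Visit cellar → queue []

porch → nursery → hall → garage → attic → study → den → closet → terrace → office → foyer → chapel → pantry → kitchen → gym → annex → cellar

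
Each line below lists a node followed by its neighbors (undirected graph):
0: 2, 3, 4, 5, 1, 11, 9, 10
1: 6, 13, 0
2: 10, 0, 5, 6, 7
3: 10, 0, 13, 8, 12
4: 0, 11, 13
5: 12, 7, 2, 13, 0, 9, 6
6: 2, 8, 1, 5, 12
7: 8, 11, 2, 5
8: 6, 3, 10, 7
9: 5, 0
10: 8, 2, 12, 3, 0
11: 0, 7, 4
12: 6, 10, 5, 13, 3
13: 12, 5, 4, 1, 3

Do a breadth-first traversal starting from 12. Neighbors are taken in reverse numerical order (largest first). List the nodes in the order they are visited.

12 -> 13 -> 10 -> 6 -> 5 -> 3 -> 4 -> 1 -> 8 -> 2 -> 0 -> 9 -> 7 -> 11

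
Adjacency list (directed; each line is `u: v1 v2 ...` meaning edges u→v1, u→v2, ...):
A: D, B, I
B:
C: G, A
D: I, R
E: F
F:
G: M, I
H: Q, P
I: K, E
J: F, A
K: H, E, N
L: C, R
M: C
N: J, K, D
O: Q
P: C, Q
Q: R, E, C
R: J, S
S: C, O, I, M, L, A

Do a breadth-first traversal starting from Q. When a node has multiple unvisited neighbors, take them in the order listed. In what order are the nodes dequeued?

Q, R, E, C, J, S, F, G, A, O, I, M, L, D, B, K, H, N, P

Visit Q; enqueue R, E, C → queue [R, E, C]
Visit R; enqueue J, S → queue [E, C, J, S]
Visit E; enqueue F → queue [C, J, S, F]
Visit C; enqueue G, A → queue [J, S, F, G, A]
Visit J → queue [S, F, G, A]
Visit S; enqueue O, I, M, L → queue [F, G, A, O, I, M, L]
Visit F → queue [G, A, O, I, M, L]
Visit G → queue [A, O, I, M, L]
Visit A; enqueue D, B → queue [O, I, M, L, D, B]
Visit O → queue [I, M, L, D, B]
Visit I; enqueue K → queue [M, L, D, B, K]
Visit M → queue [L, D, B, K]
Visit L → queue [D, B, K]
Visit D → queue [B, K]
Visit B → queue [K]
Visit K; enqueue H, N → queue [H, N]
Visit H; enqueue P → queue [N, P]
Visit N → queue [P]
Visit P → queue []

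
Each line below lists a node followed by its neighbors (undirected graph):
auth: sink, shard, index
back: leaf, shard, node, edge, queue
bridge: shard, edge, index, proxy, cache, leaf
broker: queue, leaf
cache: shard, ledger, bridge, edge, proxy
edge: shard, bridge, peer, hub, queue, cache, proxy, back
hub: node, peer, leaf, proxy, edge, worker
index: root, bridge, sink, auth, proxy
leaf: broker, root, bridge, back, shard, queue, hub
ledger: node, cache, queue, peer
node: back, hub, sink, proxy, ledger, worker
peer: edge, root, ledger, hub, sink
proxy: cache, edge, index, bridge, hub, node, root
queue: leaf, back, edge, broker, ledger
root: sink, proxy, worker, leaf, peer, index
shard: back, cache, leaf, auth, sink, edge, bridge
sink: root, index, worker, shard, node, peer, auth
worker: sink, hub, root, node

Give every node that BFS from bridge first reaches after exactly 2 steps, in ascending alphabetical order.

auth, back, broker, hub, ledger, node, peer, queue, root, sink

Level 0: bridge
Level 1: cache, edge, index, leaf, proxy, shard
Level 2: auth, back, broker, hub, ledger, node, peer, queue, root, sink
Level 3: worker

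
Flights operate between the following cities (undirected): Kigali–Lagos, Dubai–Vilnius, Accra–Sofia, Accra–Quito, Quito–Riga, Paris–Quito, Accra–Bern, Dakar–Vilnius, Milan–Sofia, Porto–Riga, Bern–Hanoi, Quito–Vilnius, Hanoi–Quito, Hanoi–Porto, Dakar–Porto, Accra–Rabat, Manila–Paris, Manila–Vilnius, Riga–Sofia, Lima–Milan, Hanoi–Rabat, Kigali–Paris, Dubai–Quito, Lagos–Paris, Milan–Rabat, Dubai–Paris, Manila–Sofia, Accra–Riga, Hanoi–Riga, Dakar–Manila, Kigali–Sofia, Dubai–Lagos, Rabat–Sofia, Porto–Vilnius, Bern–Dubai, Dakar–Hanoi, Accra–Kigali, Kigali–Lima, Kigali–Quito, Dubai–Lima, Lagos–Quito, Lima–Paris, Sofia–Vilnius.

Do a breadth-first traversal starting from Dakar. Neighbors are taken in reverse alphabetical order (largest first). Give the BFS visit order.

Dakar, Vilnius, Porto, Manila, Hanoi, Sofia, Quito, Dubai, Riga, Paris, Rabat, Bern, Milan, Kigali, Accra, Lagos, Lima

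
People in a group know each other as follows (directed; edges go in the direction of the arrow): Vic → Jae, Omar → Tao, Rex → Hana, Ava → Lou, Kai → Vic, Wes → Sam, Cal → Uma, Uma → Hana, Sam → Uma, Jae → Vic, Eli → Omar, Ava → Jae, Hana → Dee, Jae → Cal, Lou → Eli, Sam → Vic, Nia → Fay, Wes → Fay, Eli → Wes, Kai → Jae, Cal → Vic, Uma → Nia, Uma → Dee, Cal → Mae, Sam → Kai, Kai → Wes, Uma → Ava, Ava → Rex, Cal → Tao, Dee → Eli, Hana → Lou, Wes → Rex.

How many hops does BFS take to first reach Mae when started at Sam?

4

Level 0: Sam
Level 1: Kai, Uma, Vic
Level 2: Ava, Dee, Hana, Jae, Nia, Wes
Level 3: Cal, Eli, Fay, Lou, Rex
Level 4: Mae, Omar, Tao
Mae first appears at level 4.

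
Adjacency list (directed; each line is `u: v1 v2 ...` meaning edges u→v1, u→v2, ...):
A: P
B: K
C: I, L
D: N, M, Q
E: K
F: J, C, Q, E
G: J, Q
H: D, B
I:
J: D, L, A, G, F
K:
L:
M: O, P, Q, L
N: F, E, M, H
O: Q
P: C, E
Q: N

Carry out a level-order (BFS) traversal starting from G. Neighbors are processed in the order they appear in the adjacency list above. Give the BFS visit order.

G → J → Q → D → L → A → F → N → M → P → C → E → H → O → I → K → B

Visit G; enqueue J, Q → queue [J, Q]
Visit J; enqueue D, L, A, F → queue [Q, D, L, A, F]
Visit Q; enqueue N → queue [D, L, A, F, N]
Visit D; enqueue M → queue [L, A, F, N, M]
Visit L → queue [A, F, N, M]
Visit A; enqueue P → queue [F, N, M, P]
Visit F; enqueue C, E → queue [N, M, P, C, E]
Visit N; enqueue H → queue [M, P, C, E, H]
Visit M; enqueue O → queue [P, C, E, H, O]
Visit P → queue [C, E, H, O]
Visit C; enqueue I → queue [E, H, O, I]
Visit E; enqueue K → queue [H, O, I, K]
Visit H; enqueue B → queue [O, I, K, B]
Visit O → queue [I, K, B]
Visit I → queue [K, B]
Visit K → queue [B]
Visit B → queue []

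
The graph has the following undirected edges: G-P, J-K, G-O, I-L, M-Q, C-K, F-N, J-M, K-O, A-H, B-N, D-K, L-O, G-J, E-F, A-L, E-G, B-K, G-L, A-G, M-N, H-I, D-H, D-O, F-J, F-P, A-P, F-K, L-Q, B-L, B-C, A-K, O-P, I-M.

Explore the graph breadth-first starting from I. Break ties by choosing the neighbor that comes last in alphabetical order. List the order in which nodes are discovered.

I -> M -> L -> H -> Q -> N -> J -> O -> G -> B -> A -> D -> F -> K -> P -> E -> C

Visit I; enqueue M, L, H → queue [M, L, H]
Visit M; enqueue Q, N, J → queue [L, H, Q, N, J]
Visit L; enqueue O, G, B, A → queue [H, Q, N, J, O, G, B, A]
Visit H; enqueue D → queue [Q, N, J, O, G, B, A, D]
Visit Q → queue [N, J, O, G, B, A, D]
Visit N; enqueue F → queue [J, O, G, B, A, D, F]
Visit J; enqueue K → queue [O, G, B, A, D, F, K]
Visit O; enqueue P → queue [G, B, A, D, F, K, P]
Visit G; enqueue E → queue [B, A, D, F, K, P, E]
Visit B; enqueue C → queue [A, D, F, K, P, E, C]
Visit A → queue [D, F, K, P, E, C]
Visit D → queue [F, K, P, E, C]
Visit F → queue [K, P, E, C]
Visit K → queue [P, E, C]
Visit P → queue [E, C]
Visit E → queue [C]
Visit C → queue []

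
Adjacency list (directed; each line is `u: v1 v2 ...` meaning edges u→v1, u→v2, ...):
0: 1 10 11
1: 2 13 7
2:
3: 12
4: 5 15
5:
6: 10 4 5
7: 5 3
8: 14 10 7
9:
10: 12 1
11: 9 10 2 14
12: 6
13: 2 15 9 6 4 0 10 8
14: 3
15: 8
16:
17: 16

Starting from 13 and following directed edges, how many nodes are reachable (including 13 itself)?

16

BFS from 13 visits: 13, 0, 2, 4, 6, 8, 9, 10, 15, 1, 11, 5, 7, 14, 12, 3
Reachable nodes: 16 of 18 total.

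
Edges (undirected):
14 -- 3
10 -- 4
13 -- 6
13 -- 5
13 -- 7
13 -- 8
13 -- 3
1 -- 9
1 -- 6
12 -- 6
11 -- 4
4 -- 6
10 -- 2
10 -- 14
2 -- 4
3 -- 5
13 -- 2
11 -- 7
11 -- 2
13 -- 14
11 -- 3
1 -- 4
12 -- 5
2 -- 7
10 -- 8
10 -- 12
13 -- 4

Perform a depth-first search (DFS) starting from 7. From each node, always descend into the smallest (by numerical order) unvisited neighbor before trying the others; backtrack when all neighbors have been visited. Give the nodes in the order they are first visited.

7, 2, 4, 1, 6, 12, 5, 3, 11, 13, 8, 10, 14, 9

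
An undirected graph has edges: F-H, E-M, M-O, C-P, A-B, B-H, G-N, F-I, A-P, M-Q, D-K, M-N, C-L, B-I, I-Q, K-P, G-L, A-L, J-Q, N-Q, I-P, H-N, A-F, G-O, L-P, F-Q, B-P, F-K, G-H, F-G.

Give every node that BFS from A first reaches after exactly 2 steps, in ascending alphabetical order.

C, G, H, I, K, Q

Level 0: A
Level 1: B, F, L, P
Level 2: C, G, H, I, K, Q
Level 3: D, J, M, N, O
Level 4: E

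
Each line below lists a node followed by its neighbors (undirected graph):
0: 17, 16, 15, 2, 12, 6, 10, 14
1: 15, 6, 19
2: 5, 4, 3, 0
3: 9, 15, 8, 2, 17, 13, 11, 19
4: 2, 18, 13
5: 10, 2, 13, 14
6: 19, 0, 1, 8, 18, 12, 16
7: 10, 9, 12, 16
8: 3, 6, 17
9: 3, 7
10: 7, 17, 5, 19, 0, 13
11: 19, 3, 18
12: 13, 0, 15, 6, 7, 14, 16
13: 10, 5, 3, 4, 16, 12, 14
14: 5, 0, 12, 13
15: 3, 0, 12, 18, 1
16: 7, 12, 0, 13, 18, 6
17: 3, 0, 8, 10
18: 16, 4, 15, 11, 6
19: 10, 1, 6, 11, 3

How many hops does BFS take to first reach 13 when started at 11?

2

Level 0: 11
Level 1: 3, 18, 19
Level 2: 1, 2, 4, 6, 8, 9, 10, 13, 15, 16, 17
Level 3: 0, 5, 7, 12, 14
13 first appears at level 2.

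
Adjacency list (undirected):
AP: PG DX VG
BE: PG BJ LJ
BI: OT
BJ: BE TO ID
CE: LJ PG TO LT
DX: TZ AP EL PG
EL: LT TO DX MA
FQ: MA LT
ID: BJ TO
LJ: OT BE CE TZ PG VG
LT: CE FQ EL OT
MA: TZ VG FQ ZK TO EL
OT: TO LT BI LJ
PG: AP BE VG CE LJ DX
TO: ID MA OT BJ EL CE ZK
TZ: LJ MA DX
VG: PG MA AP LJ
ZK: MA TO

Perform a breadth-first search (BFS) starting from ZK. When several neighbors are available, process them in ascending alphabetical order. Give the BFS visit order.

Visit ZK; enqueue MA, TO → queue [MA, TO]
Visit MA; enqueue EL, FQ, TZ, VG → queue [TO, EL, FQ, TZ, VG]
Visit TO; enqueue BJ, CE, ID, OT → queue [EL, FQ, TZ, VG, BJ, CE, ID, OT]
Visit EL; enqueue DX, LT → queue [FQ, TZ, VG, BJ, CE, ID, OT, DX, LT]
Visit FQ → queue [TZ, VG, BJ, CE, ID, OT, DX, LT]
Visit TZ; enqueue LJ → queue [VG, BJ, CE, ID, OT, DX, LT, LJ]
Visit VG; enqueue AP, PG → queue [BJ, CE, ID, OT, DX, LT, LJ, AP, PG]
Visit BJ; enqueue BE → queue [CE, ID, OT, DX, LT, LJ, AP, PG, BE]
Visit CE → queue [ID, OT, DX, LT, LJ, AP, PG, BE]
Visit ID → queue [OT, DX, LT, LJ, AP, PG, BE]
Visit OT; enqueue BI → queue [DX, LT, LJ, AP, PG, BE, BI]
Visit DX → queue [LT, LJ, AP, PG, BE, BI]
Visit LT → queue [LJ, AP, PG, BE, BI]
Visit LJ → queue [AP, PG, BE, BI]
Visit AP → queue [PG, BE, BI]
Visit PG → queue [BE, BI]
Visit BE → queue [BI]
Visit BI → queue []

ZK → MA → TO → EL → FQ → TZ → VG → BJ → CE → ID → OT → DX → LT → LJ → AP → PG → BE → BI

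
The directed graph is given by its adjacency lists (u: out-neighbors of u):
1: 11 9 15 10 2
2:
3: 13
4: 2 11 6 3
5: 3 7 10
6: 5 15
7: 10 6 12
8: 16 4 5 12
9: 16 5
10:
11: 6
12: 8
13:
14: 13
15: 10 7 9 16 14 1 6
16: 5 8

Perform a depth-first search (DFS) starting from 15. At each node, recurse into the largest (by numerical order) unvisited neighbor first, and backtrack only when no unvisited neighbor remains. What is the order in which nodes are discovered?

15, 16, 8, 12, 5, 10, 7, 6, 3, 13, 4, 11, 2, 14, 9, 1

Visit 15
15 → 16
16 → 8
8 → 12
8 → 5
5 → 10
5 → 7
7 → 6
5 → 3
3 → 13
8 → 4
4 → 11
4 → 2
15 → 14
15 → 9
15 → 1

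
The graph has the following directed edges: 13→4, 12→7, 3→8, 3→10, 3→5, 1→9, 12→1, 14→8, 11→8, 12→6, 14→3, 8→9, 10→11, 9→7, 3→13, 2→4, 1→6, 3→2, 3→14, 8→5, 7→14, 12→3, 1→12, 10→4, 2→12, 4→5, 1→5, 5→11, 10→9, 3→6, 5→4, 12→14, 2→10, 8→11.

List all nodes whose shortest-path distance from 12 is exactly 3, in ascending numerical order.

Level 0: 12
Level 1: 1, 3, 6, 7, 14
Level 2: 2, 5, 8, 9, 10, 13
Level 3: 4, 11

4, 11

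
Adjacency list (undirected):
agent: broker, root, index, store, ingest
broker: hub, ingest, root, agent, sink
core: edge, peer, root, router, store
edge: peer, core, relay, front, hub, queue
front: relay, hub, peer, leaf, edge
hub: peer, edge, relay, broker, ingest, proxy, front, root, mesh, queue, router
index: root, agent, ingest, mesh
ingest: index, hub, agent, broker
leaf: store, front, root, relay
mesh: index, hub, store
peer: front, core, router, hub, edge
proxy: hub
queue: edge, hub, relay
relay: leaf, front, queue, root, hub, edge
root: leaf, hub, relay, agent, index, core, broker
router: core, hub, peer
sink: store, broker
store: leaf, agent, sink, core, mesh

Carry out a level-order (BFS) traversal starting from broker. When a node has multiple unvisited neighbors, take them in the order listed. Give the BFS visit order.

Visit broker; enqueue hub, ingest, root, agent, sink → queue [hub, ingest, root, agent, sink]
Visit hub; enqueue peer, edge, relay, proxy, front, mesh, queue, router → queue [ingest, root, agent, sink, peer, edge, relay, proxy, front, mesh, queue, router]
Visit ingest; enqueue index → queue [root, agent, sink, peer, edge, relay, proxy, front, mesh, queue, router, index]
Visit root; enqueue leaf, core → queue [agent, sink, peer, edge, relay, proxy, front, mesh, queue, router, index, leaf, core]
Visit agent; enqueue store → queue [sink, peer, edge, relay, proxy, front, mesh, queue, router, index, leaf, core, store]
Visit sink → queue [peer, edge, relay, proxy, front, mesh, queue, router, index, leaf, core, store]
Visit peer → queue [edge, relay, proxy, front, mesh, queue, router, index, leaf, core, store]
Visit edge → queue [relay, proxy, front, mesh, queue, router, index, leaf, core, store]
Visit relay → queue [proxy, front, mesh, queue, router, index, leaf, core, store]
Visit proxy → queue [front, mesh, queue, router, index, leaf, core, store]
Visit front → queue [mesh, queue, router, index, leaf, core, store]
Visit mesh → queue [queue, router, index, leaf, core, store]
Visit queue → queue [router, index, leaf, core, store]
Visit router → queue [index, leaf, core, store]
Visit index → queue [leaf, core, store]
Visit leaf → queue [core, store]
Visit core → queue [store]
Visit store → queue []

broker, hub, ingest, root, agent, sink, peer, edge, relay, proxy, front, mesh, queue, router, index, leaf, core, store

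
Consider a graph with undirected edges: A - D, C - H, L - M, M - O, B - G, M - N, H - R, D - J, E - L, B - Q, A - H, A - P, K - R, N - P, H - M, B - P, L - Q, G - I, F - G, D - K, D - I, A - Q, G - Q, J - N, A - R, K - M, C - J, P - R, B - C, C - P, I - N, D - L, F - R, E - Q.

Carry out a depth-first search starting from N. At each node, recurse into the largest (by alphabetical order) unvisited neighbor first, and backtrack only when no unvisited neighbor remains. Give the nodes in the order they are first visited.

N, P, R, K, M, O, L, Q, G, I, D, J, C, H, A, B, F, E

Visit N
N → P
P → R
R → K
K → M
M → O
M → L
L → Q
Q → G
G → I
I → D
D → J
J → C
C → H
H → A
C → B
G → F
Q → E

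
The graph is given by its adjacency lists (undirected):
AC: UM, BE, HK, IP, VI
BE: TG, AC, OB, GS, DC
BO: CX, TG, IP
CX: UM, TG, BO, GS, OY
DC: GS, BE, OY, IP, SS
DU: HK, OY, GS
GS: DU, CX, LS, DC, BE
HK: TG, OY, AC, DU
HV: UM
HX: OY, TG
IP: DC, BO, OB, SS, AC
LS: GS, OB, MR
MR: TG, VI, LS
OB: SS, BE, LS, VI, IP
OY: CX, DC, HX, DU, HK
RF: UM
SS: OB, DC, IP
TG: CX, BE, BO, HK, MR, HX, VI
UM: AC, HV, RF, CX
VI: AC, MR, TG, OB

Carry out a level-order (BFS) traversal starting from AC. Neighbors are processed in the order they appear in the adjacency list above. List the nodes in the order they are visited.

Visit AC; enqueue UM, BE, HK, IP, VI → queue [UM, BE, HK, IP, VI]
Visit UM; enqueue HV, RF, CX → queue [BE, HK, IP, VI, HV, RF, CX]
Visit BE; enqueue TG, OB, GS, DC → queue [HK, IP, VI, HV, RF, CX, TG, OB, GS, DC]
Visit HK; enqueue OY, DU → queue [IP, VI, HV, RF, CX, TG, OB, GS, DC, OY, DU]
Visit IP; enqueue BO, SS → queue [VI, HV, RF, CX, TG, OB, GS, DC, OY, DU, BO, SS]
Visit VI; enqueue MR → queue [HV, RF, CX, TG, OB, GS, DC, OY, DU, BO, SS, MR]
Visit HV → queue [RF, CX, TG, OB, GS, DC, OY, DU, BO, SS, MR]
Visit RF → queue [CX, TG, OB, GS, DC, OY, DU, BO, SS, MR]
Visit CX → queue [TG, OB, GS, DC, OY, DU, BO, SS, MR]
Visit TG; enqueue HX → queue [OB, GS, DC, OY, DU, BO, SS, MR, HX]
Visit OB; enqueue LS → queue [GS, DC, OY, DU, BO, SS, MR, HX, LS]
Visit GS → queue [DC, OY, DU, BO, SS, MR, HX, LS]
Visit DC → queue [OY, DU, BO, SS, MR, HX, LS]
Visit OY → queue [DU, BO, SS, MR, HX, LS]
Visit DU → queue [BO, SS, MR, HX, LS]
Visit BO → queue [SS, MR, HX, LS]
Visit SS → queue [MR, HX, LS]
Visit MR → queue [HX, LS]
Visit HX → queue [LS]
Visit LS → queue []

AC → UM → BE → HK → IP → VI → HV → RF → CX → TG → OB → GS → DC → OY → DU → BO → SS → MR → HX → LS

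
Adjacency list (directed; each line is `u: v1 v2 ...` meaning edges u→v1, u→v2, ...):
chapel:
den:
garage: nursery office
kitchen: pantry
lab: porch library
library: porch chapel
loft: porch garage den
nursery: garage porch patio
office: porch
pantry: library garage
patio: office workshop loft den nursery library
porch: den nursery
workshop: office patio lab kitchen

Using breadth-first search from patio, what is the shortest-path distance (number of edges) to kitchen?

2

Level 0: patio
Level 1: den, library, loft, nursery, office, workshop
Level 2: chapel, garage, kitchen, lab, porch
Level 3: pantry
kitchen first appears at level 2.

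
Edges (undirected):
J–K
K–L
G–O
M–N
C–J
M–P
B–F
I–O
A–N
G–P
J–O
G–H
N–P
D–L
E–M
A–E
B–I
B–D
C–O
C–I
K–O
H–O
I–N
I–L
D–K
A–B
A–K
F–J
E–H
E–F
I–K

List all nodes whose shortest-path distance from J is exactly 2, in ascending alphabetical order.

A, B, D, E, G, H, I, L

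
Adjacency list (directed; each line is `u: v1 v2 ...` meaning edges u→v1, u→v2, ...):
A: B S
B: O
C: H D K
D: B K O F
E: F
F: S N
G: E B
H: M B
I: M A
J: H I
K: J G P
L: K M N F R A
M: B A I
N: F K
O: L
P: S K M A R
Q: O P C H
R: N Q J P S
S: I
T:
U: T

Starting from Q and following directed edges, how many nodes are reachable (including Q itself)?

BFS from Q visits: Q, O, P, C, H, L, S, K, M, A, R, D, B, N, F, I, J, G, E
Reachable nodes: 19 of 21 total.

19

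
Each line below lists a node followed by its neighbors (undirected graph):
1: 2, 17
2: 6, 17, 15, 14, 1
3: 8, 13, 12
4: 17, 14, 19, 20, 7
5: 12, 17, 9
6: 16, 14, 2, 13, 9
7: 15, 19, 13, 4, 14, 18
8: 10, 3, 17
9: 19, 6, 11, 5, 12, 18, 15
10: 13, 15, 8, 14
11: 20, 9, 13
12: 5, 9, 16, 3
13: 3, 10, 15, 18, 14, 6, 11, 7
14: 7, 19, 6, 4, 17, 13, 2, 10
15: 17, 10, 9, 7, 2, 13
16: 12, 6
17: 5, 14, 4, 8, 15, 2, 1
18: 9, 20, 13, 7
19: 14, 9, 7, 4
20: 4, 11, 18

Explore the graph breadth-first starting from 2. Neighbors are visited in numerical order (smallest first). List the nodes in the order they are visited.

2, 1, 6, 14, 15, 17, 9, 13, 16, 4, 7, 10, 19, 5, 8, 11, 12, 18, 3, 20

Visit 2; enqueue 1, 6, 14, 15, 17 → queue [1, 6, 14, 15, 17]
Visit 1 → queue [6, 14, 15, 17]
Visit 6; enqueue 9, 13, 16 → queue [14, 15, 17, 9, 13, 16]
Visit 14; enqueue 4, 7, 10, 19 → queue [15, 17, 9, 13, 16, 4, 7, 10, 19]
Visit 15 → queue [17, 9, 13, 16, 4, 7, 10, 19]
Visit 17; enqueue 5, 8 → queue [9, 13, 16, 4, 7, 10, 19, 5, 8]
Visit 9; enqueue 11, 12, 18 → queue [13, 16, 4, 7, 10, 19, 5, 8, 11, 12, 18]
Visit 13; enqueue 3 → queue [16, 4, 7, 10, 19, 5, 8, 11, 12, 18, 3]
Visit 16 → queue [4, 7, 10, 19, 5, 8, 11, 12, 18, 3]
Visit 4; enqueue 20 → queue [7, 10, 19, 5, 8, 11, 12, 18, 3, 20]
Visit 7 → queue [10, 19, 5, 8, 11, 12, 18, 3, 20]
Visit 10 → queue [19, 5, 8, 11, 12, 18, 3, 20]
Visit 19 → queue [5, 8, 11, 12, 18, 3, 20]
Visit 5 → queue [8, 11, 12, 18, 3, 20]
Visit 8 → queue [11, 12, 18, 3, 20]
Visit 11 → queue [12, 18, 3, 20]
Visit 12 → queue [18, 3, 20]
Visit 18 → queue [3, 20]
Visit 3 → queue [20]
Visit 20 → queue []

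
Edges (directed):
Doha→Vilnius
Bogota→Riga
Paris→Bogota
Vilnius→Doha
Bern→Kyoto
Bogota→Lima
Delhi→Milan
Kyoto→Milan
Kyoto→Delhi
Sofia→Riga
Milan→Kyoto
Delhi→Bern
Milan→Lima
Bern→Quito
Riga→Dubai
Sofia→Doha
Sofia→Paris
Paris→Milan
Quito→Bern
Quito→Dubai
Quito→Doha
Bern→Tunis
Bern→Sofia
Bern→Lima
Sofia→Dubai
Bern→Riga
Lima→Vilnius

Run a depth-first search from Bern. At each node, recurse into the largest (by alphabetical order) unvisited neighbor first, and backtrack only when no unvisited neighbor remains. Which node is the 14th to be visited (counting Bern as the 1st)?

Visit Bern
Bern → Tunis
Bern → Sofia
Sofia → Riga
Riga → Dubai
Sofia → Paris
Paris → Milan
Milan → Lima
Lima → Vilnius
Vilnius → Doha
Milan → Kyoto
Kyoto → Delhi
Paris → Bogota
Bern → Quito

Visit order: Bern, Tunis, Sofia, Riga, Dubai, Paris, Milan, Lima, Vilnius, Doha, Kyoto, Delhi, Bogota, Quito

Quito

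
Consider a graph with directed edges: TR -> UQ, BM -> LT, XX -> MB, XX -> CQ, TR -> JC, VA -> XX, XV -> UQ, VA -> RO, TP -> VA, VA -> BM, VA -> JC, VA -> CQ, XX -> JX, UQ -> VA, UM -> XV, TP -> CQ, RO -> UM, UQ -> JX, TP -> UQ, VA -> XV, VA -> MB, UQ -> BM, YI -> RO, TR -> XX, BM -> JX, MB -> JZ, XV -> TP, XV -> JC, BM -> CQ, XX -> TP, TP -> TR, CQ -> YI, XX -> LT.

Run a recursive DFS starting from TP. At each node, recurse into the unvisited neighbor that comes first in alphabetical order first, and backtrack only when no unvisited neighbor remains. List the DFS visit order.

TP CQ YI RO UM XV JC UQ BM JX LT VA MB JZ XX TR

Visit TP
TP → CQ
CQ → YI
YI → RO
RO → UM
UM → XV
XV → JC
XV → UQ
UQ → BM
BM → JX
BM → LT
UQ → VA
VA → MB
MB → JZ
VA → XX
TP → TR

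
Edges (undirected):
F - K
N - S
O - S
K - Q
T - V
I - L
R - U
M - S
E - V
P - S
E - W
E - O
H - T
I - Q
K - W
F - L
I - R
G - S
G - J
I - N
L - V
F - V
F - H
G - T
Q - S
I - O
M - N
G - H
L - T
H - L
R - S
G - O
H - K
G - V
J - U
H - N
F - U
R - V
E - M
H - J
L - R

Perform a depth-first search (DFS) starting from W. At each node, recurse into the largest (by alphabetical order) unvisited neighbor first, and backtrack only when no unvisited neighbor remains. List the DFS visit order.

W, K, Q, S, R, V, T, L, I, O, G, J, U, F, H, N, M, E, P

Visit W
W → K
K → Q
Q → S
S → R
R → V
V → T
T → L
L → I
I → O
O → G
G → J
J → U
U → F
F → H
H → N
N → M
M → E
S → P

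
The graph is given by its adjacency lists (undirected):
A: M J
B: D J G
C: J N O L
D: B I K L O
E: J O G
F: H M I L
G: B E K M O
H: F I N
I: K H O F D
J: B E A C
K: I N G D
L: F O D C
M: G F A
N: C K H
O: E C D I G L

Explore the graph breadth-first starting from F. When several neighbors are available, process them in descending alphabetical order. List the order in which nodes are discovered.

Visit F; enqueue M, L, I, H → queue [M, L, I, H]
Visit M; enqueue G, A → queue [L, I, H, G, A]
Visit L; enqueue O, D, C → queue [I, H, G, A, O, D, C]
Visit I; enqueue K → queue [H, G, A, O, D, C, K]
Visit H; enqueue N → queue [G, A, O, D, C, K, N]
Visit G; enqueue E, B → queue [A, O, D, C, K, N, E, B]
Visit A; enqueue J → queue [O, D, C, K, N, E, B, J]
Visit O → queue [D, C, K, N, E, B, J]
Visit D → queue [C, K, N, E, B, J]
Visit C → queue [K, N, E, B, J]
Visit K → queue [N, E, B, J]
Visit N → queue [E, B, J]
Visit E → queue [B, J]
Visit B → queue [J]
Visit J → queue []

F -> M -> L -> I -> H -> G -> A -> O -> D -> C -> K -> N -> E -> B -> J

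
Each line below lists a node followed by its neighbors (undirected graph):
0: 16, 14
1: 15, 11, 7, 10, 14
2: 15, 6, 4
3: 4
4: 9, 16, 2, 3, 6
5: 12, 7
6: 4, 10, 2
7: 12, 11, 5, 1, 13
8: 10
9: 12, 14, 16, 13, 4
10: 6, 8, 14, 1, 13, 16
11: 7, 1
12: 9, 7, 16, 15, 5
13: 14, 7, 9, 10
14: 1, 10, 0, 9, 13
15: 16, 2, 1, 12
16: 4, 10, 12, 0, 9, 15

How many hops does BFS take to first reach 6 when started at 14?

Level 0: 14
Level 1: 0, 1, 9, 10, 13
Level 2: 4, 6, 7, 8, 11, 12, 15, 16
Level 3: 2, 3, 5
6 first appears at level 2.

2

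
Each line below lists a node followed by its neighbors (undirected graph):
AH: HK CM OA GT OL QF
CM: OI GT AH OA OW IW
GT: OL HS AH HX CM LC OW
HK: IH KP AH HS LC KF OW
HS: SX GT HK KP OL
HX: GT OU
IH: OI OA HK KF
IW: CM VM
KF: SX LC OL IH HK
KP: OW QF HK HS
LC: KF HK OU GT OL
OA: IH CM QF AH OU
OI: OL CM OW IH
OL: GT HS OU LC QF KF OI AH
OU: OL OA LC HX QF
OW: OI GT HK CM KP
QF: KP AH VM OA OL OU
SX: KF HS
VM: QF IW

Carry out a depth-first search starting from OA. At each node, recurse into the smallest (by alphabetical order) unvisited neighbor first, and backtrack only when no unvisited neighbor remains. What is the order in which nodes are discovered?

OA, AH, CM, GT, HS, HK, IH, KF, LC, OL, OI, OW, KP, QF, OU, HX, VM, IW, SX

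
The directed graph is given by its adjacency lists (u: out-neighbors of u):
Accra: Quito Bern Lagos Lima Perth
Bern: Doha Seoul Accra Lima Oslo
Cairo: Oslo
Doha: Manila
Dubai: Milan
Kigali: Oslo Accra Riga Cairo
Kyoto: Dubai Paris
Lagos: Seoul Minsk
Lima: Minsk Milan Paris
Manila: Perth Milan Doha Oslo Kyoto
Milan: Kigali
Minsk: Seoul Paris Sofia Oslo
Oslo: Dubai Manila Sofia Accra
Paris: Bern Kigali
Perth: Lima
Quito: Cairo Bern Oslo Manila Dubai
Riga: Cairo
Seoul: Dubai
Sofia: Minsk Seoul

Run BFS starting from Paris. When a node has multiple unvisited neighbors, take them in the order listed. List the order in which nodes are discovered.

Visit Paris; enqueue Bern, Kigali → queue [Bern, Kigali]
Visit Bern; enqueue Doha, Seoul, Accra, Lima, Oslo → queue [Kigali, Doha, Seoul, Accra, Lima, Oslo]
Visit Kigali; enqueue Riga, Cairo → queue [Doha, Seoul, Accra, Lima, Oslo, Riga, Cairo]
Visit Doha; enqueue Manila → queue [Seoul, Accra, Lima, Oslo, Riga, Cairo, Manila]
Visit Seoul; enqueue Dubai → queue [Accra, Lima, Oslo, Riga, Cairo, Manila, Dubai]
Visit Accra; enqueue Quito, Lagos, Perth → queue [Lima, Oslo, Riga, Cairo, Manila, Dubai, Quito, Lagos, Perth]
Visit Lima; enqueue Minsk, Milan → queue [Oslo, Riga, Cairo, Manila, Dubai, Quito, Lagos, Perth, Minsk, Milan]
Visit Oslo; enqueue Sofia → queue [Riga, Cairo, Manila, Dubai, Quito, Lagos, Perth, Minsk, Milan, Sofia]
Visit Riga → queue [Cairo, Manila, Dubai, Quito, Lagos, Perth, Minsk, Milan, Sofia]
Visit Cairo → queue [Manila, Dubai, Quito, Lagos, Perth, Minsk, Milan, Sofia]
Visit Manila; enqueue Kyoto → queue [Dubai, Quito, Lagos, Perth, Minsk, Milan, Sofia, Kyoto]
Visit Dubai → queue [Quito, Lagos, Perth, Minsk, Milan, Sofia, Kyoto]
Visit Quito → queue [Lagos, Perth, Minsk, Milan, Sofia, Kyoto]
Visit Lagos → queue [Perth, Minsk, Milan, Sofia, Kyoto]
Visit Perth → queue [Minsk, Milan, Sofia, Kyoto]
Visit Minsk → queue [Milan, Sofia, Kyoto]
Visit Milan → queue [Sofia, Kyoto]
Visit Sofia → queue [Kyoto]
Visit Kyoto → queue []

Paris → Bern → Kigali → Doha → Seoul → Accra → Lima → Oslo → Riga → Cairo → Manila → Dubai → Quito → Lagos → Perth → Minsk → Milan → Sofia → Kyoto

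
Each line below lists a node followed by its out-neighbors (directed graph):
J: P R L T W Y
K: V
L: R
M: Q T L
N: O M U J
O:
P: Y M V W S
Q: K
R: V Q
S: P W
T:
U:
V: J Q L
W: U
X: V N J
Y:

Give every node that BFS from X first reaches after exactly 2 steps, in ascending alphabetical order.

L, M, O, P, Q, R, T, U, W, Y

Level 0: X
Level 1: J, N, V
Level 2: L, M, O, P, Q, R, T, U, W, Y
Level 3: K, S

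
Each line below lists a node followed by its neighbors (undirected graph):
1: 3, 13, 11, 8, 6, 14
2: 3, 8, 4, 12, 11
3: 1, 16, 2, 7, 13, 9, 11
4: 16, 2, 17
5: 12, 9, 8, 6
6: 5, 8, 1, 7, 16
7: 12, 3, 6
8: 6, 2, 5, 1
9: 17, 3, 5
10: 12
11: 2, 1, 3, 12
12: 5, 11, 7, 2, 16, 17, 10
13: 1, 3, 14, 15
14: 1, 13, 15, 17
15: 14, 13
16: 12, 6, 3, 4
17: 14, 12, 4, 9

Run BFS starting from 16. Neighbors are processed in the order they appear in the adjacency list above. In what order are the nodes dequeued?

16 → 12 → 6 → 3 → 4 → 5 → 11 → 7 → 2 → 17 → 10 → 8 → 1 → 13 → 9 → 14 → 15

Visit 16; enqueue 12, 6, 3, 4 → queue [12, 6, 3, 4]
Visit 12; enqueue 5, 11, 7, 2, 17, 10 → queue [6, 3, 4, 5, 11, 7, 2, 17, 10]
Visit 6; enqueue 8, 1 → queue [3, 4, 5, 11, 7, 2, 17, 10, 8, 1]
Visit 3; enqueue 13, 9 → queue [4, 5, 11, 7, 2, 17, 10, 8, 1, 13, 9]
Visit 4 → queue [5, 11, 7, 2, 17, 10, 8, 1, 13, 9]
Visit 5 → queue [11, 7, 2, 17, 10, 8, 1, 13, 9]
Visit 11 → queue [7, 2, 17, 10, 8, 1, 13, 9]
Visit 7 → queue [2, 17, 10, 8, 1, 13, 9]
Visit 2 → queue [17, 10, 8, 1, 13, 9]
Visit 17; enqueue 14 → queue [10, 8, 1, 13, 9, 14]
Visit 10 → queue [8, 1, 13, 9, 14]
Visit 8 → queue [1, 13, 9, 14]
Visit 1 → queue [13, 9, 14]
Visit 13; enqueue 15 → queue [9, 14, 15]
Visit 9 → queue [14, 15]
Visit 14 → queue [15]
Visit 15 → queue []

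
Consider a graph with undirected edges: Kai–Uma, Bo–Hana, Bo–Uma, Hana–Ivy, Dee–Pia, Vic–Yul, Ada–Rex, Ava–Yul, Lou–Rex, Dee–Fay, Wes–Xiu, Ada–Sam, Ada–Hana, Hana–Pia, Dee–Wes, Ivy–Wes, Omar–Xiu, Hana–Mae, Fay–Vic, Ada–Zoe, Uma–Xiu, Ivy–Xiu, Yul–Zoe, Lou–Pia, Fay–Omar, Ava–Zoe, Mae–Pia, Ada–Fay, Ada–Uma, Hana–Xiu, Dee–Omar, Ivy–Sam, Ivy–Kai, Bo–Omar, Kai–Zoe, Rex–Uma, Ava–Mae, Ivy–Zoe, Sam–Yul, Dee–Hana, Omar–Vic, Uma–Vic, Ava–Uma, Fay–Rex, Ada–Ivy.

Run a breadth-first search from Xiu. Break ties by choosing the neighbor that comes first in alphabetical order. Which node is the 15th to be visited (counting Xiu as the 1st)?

Fay

Visit Xiu; enqueue Hana, Ivy, Omar, Uma, Wes → queue [Hana, Ivy, Omar, Uma, Wes]
Visit Hana; enqueue Ada, Bo, Dee, Mae, Pia → queue [Ivy, Omar, Uma, Wes, Ada, Bo, Dee, Mae, Pia]
Visit Ivy; enqueue Kai, Sam, Zoe → queue [Omar, Uma, Wes, Ada, Bo, Dee, Mae, Pia, Kai, Sam, Zoe]
Visit Omar; enqueue Fay, Vic → queue [Uma, Wes, Ada, Bo, Dee, Mae, Pia, Kai, Sam, Zoe, Fay, Vic]
Visit Uma; enqueue Ava, Rex → queue [Wes, Ada, Bo, Dee, Mae, Pia, Kai, Sam, Zoe, Fay, Vic, Ava, Rex]
Visit Wes → queue [Ada, Bo, Dee, Mae, Pia, Kai, Sam, Zoe, Fay, Vic, Ava, Rex]
Visit Ada → queue [Bo, Dee, Mae, Pia, Kai, Sam, Zoe, Fay, Vic, Ava, Rex]
Visit Bo → queue [Dee, Mae, Pia, Kai, Sam, Zoe, Fay, Vic, Ava, Rex]
Visit Dee → queue [Mae, Pia, Kai, Sam, Zoe, Fay, Vic, Ava, Rex]
Visit Mae → queue [Pia, Kai, Sam, Zoe, Fay, Vic, Ava, Rex]
Visit Pia; enqueue Lou → queue [Kai, Sam, Zoe, Fay, Vic, Ava, Rex, Lou]
Visit Kai → queue [Sam, Zoe, Fay, Vic, Ava, Rex, Lou]
Visit Sam; enqueue Yul → queue [Zoe, Fay, Vic, Ava, Rex, Lou, Yul]
Visit Zoe → queue [Fay, Vic, Ava, Rex, Lou, Yul]
Visit Fay → queue [Vic, Ava, Rex, Lou, Yul]
Visit Vic → queue [Ava, Rex, Lou, Yul]
Visit Ava → queue [Rex, Lou, Yul]
Visit Rex → queue [Lou, Yul]
Visit Lou → queue [Yul]
Visit Yul → queue []

Visit order: Xiu, Hana, Ivy, Omar, Uma, Wes, Ada, Bo, Dee, Mae, Pia, Kai, Sam, Zoe, Fay, Vic, Ava, Rex, Lou, Yul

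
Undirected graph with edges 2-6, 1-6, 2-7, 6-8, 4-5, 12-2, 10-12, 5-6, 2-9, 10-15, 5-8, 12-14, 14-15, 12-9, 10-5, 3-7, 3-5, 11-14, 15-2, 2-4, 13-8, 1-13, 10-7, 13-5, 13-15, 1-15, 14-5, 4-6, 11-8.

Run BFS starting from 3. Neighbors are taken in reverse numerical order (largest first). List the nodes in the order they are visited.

3 -> 7 -> 5 -> 10 -> 2 -> 14 -> 13 -> 8 -> 6 -> 4 -> 15 -> 12 -> 9 -> 11 -> 1

Visit 3; enqueue 7, 5 → queue [7, 5]
Visit 7; enqueue 10, 2 → queue [5, 10, 2]
Visit 5; enqueue 14, 13, 8, 6, 4 → queue [10, 2, 14, 13, 8, 6, 4]
Visit 10; enqueue 15, 12 → queue [2, 14, 13, 8, 6, 4, 15, 12]
Visit 2; enqueue 9 → queue [14, 13, 8, 6, 4, 15, 12, 9]
Visit 14; enqueue 11 → queue [13, 8, 6, 4, 15, 12, 9, 11]
Visit 13; enqueue 1 → queue [8, 6, 4, 15, 12, 9, 11, 1]
Visit 8 → queue [6, 4, 15, 12, 9, 11, 1]
Visit 6 → queue [4, 15, 12, 9, 11, 1]
Visit 4 → queue [15, 12, 9, 11, 1]
Visit 15 → queue [12, 9, 11, 1]
Visit 12 → queue [9, 11, 1]
Visit 9 → queue [11, 1]
Visit 11 → queue [1]
Visit 1 → queue []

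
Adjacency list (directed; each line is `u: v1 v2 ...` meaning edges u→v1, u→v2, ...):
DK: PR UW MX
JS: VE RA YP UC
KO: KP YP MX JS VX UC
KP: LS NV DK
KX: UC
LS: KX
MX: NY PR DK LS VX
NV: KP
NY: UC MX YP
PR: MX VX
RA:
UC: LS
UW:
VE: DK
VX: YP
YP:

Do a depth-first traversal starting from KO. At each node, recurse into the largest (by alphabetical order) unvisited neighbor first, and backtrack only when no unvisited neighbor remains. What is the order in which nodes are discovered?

Visit KO
KO → YP
KO → VX
KO → UC
UC → LS
LS → KX
KO → MX
MX → PR
MX → NY
MX → DK
DK → UW
KO → KP
KP → NV
KO → JS
JS → VE
JS → RA

KO → YP → VX → UC → LS → KX → MX → PR → NY → DK → UW → KP → NV → JS → VE → RA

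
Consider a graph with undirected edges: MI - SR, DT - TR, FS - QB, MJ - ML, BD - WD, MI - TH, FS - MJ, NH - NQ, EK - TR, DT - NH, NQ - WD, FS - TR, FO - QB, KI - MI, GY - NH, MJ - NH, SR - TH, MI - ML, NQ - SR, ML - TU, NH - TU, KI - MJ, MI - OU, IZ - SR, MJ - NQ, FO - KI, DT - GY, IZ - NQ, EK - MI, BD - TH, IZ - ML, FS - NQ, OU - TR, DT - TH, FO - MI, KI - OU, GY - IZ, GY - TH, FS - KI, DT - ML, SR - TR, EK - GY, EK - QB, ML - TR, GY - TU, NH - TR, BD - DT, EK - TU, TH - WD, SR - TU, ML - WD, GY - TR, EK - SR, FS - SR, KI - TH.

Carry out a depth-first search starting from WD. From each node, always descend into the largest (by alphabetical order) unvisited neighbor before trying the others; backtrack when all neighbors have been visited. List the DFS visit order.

WD, TH, SR, TU, NH, TR, OU, MI, ML, MJ, NQ, IZ, GY, EK, QB, FS, KI, FO, DT, BD

Visit WD
WD → TH
TH → SR
SR → TU
TU → NH
NH → TR
TR → OU
OU → MI
MI → ML
ML → MJ
MJ → NQ
NQ → IZ
IZ → GY
GY → EK
EK → QB
QB → FS
FS → KI
KI → FO
GY → DT
DT → BD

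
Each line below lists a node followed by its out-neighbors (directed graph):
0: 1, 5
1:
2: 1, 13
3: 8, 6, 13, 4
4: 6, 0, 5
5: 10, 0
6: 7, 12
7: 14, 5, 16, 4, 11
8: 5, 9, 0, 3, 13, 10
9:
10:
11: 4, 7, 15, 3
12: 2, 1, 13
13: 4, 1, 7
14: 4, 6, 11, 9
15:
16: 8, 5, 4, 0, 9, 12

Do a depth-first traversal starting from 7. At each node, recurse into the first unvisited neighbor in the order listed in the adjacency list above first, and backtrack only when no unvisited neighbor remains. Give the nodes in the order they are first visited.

7, 14, 4, 6, 12, 2, 1, 13, 0, 5, 10, 11, 15, 3, 8, 9, 16

Visit 7
7 → 14
14 → 4
4 → 6
6 → 12
12 → 2
2 → 1
2 → 13
4 → 0
0 → 5
5 → 10
14 → 11
11 → 15
11 → 3
3 → 8
8 → 9
7 → 16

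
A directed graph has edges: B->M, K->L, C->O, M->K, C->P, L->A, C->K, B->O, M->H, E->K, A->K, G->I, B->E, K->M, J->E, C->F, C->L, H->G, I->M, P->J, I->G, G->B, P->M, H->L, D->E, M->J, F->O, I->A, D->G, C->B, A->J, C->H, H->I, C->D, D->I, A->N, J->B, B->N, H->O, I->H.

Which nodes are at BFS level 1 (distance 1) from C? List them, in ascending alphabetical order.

Level 0: C
Level 1: B, D, F, H, K, L, O, P
Level 2: A, E, G, I, J, M, N

B, D, F, H, K, L, O, P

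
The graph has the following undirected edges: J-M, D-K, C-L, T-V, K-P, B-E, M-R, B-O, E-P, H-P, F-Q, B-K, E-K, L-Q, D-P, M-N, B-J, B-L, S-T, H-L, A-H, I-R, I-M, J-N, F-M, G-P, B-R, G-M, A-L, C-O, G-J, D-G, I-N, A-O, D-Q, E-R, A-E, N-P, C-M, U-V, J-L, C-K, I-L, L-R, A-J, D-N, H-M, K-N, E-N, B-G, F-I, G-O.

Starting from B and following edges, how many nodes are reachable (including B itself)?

BFS from B visits: B, E, G, J, K, L, O, R, A, N, P, D, M, C, H, I, Q, F
Reachable nodes: 18 of 22 total.

18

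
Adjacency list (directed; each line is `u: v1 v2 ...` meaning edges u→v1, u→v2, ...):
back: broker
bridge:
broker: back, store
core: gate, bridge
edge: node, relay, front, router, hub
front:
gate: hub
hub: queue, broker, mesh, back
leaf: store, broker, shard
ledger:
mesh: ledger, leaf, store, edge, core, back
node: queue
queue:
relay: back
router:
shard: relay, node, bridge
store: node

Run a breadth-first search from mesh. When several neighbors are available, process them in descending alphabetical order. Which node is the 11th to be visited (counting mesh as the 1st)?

router

Visit mesh; enqueue store, ledger, leaf, edge, core, back → queue [store, ledger, leaf, edge, core, back]
Visit store; enqueue node → queue [ledger, leaf, edge, core, back, node]
Visit ledger → queue [leaf, edge, core, back, node]
Visit leaf; enqueue shard, broker → queue [edge, core, back, node, shard, broker]
Visit edge; enqueue router, relay, hub, front → queue [core, back, node, shard, broker, router, relay, hub, front]
Visit core; enqueue gate, bridge → queue [back, node, shard, broker, router, relay, hub, front, gate, bridge]
Visit back → queue [node, shard, broker, router, relay, hub, front, gate, bridge]
Visit node; enqueue queue → queue [shard, broker, router, relay, hub, front, gate, bridge, queue]
Visit shard → queue [broker, router, relay, hub, front, gate, bridge, queue]
Visit broker → queue [router, relay, hub, front, gate, bridge, queue]
Visit router → queue [relay, hub, front, gate, bridge, queue]
Visit relay → queue [hub, front, gate, bridge, queue]
Visit hub → queue [front, gate, bridge, queue]
Visit front → queue [gate, bridge, queue]
Visit gate → queue [bridge, queue]
Visit bridge → queue [queue]
Visit queue → queue []

Visit order: mesh, store, ledger, leaf, edge, core, back, node, shard, broker, router, relay, hub, front, gate, bridge, queue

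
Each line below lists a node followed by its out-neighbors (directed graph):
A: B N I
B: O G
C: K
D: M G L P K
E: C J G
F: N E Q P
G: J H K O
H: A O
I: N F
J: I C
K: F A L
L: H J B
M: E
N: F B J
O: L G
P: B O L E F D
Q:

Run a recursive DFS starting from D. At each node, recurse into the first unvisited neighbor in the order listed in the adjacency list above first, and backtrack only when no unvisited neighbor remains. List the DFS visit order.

D -> M -> E -> C -> K -> F -> N -> B -> O -> L -> H -> A -> I -> J -> G -> Q -> P

Visit D
D → M
M → E
E → C
C → K
K → F
F → N
N → B
B → O
O → L
L → H
H → A
A → I
L → J
O → G
F → Q
F → P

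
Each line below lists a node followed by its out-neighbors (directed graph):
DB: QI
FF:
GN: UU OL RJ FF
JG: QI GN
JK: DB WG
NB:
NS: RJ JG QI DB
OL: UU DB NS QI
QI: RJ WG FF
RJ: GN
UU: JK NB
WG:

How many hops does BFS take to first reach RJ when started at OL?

Level 0: OL
Level 1: DB, NS, QI, UU
Level 2: FF, JG, JK, NB, RJ, WG
Level 3: GN
RJ first appears at level 2.

2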